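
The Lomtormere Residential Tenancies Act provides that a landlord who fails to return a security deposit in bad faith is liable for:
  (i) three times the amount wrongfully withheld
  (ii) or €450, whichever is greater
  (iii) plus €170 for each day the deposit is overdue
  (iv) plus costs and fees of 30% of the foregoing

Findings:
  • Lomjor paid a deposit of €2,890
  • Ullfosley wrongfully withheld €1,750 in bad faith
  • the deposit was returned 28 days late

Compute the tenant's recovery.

€13,013

Trebled: 3 × €1,750 = €5,250
Minimum €450: €5,250 meets the minimum, no increase.
Late-return penalty: 28 × €170 = €4,760
Damages plus late penalty: €5,250 + €4,760 = €10,010
Costs and fees: 30% of €10,010 = €3,003
Total recovery: €10,010 + €3,003 = €13,013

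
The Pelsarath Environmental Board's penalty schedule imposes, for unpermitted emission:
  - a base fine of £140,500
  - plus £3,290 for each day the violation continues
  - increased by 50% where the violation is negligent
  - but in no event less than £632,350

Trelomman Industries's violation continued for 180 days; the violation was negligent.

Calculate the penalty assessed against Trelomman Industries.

Per-day component: 180 × £3,290 = £592,200
Base plus per-day: £140,500 + £592,200 = £732,700
Enhancement: 50% of £732,700 = £366,350
Enhanced fine: £732,700 + £366,350 = £1,099,050
Minimum £632,350: £1,099,050 meets the minimum, no increase.

£1,099,050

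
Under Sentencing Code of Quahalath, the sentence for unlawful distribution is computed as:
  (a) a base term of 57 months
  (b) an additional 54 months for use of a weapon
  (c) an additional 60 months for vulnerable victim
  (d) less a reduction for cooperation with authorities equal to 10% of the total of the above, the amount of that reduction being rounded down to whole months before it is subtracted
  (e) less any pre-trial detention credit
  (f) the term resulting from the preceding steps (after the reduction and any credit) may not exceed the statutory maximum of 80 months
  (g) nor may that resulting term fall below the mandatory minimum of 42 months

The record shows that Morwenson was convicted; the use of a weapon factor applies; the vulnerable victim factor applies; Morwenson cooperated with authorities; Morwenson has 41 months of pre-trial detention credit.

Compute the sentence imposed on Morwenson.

Use of a weapon enhancement: +54 months
Vulnerable victim enhancement: +60 months
Adjusted term: 57 months + 54 months + 60 months = 171 months
Cooperation with authorities reduction: 10% of 171 months = 17 months (rounded down)
After reduction: 171 − 17 = 154 months
Less pre-trial detention credit: 154 months − 41 months = 113 months
Cap at 80 months: 113 months exceeds the cap → 80 months
Minimum 42 months: 80 months meets the minimum, no increase.

80 months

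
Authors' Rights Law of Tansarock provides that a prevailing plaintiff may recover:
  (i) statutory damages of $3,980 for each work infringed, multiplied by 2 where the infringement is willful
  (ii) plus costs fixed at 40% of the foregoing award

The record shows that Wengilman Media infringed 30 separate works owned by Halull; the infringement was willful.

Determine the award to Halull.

$334,320

Statutory damages: 30 × $3,980 = $119,400
Doubled: 2 × $119,400 = $238,800
Costs: 40% of $238,800 = $95,520
Award plus costs: $238,800 + $95,520 = $334,320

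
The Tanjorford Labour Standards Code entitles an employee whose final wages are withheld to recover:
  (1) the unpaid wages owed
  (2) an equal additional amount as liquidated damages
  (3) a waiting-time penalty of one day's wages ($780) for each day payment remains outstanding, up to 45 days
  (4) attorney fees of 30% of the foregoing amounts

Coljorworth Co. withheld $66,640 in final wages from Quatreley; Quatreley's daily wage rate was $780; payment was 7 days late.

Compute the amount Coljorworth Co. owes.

Liquidated damages (equal amount): $66,640
Penalty days: min(7, 45) = 7
Waiting-time penalty: 7 × $780 = $5,460
Subtotal: $66,640 + $66,640 + $5,460 = $138,740
Attorney fees: 30% of $138,740 = $41,622
Total award: $138,740 + $41,622 = $180,362

$180,362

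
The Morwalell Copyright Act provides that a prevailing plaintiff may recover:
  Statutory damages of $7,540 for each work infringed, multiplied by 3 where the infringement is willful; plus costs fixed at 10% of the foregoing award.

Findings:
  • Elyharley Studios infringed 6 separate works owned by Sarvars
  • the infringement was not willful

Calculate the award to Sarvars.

$49,764

Statutory damages: 6 × $7,540 = $45,240
Infringement not willful: no ×3 enhancement.
Costs: 10% of $45,240 = $4,524
Award plus costs: $45,240 + $4,524 = $49,764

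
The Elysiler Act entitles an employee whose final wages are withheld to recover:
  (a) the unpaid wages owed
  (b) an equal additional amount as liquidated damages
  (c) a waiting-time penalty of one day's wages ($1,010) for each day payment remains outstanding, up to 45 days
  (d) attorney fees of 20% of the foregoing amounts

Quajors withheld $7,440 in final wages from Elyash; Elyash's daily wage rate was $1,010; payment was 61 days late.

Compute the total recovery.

Liquidated damages (equal amount): $7,440
Penalty days: min(61, 45) = 45
Waiting-time penalty: 45 × $1,010 = $45,450
Subtotal: $7,440 + $7,440 + $45,450 = $60,330
Attorney fees: 20% of $60,330 = $12,066
Total award: $60,330 + $12,066 = $72,396

$72,396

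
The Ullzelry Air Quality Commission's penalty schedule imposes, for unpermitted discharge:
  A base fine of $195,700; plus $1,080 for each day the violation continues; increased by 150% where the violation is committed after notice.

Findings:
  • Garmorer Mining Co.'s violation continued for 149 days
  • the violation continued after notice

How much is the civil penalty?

Per-day component: 149 × $1,080 = $160,920
Base plus per-day: $195,700 + $160,920 = $356,620
Enhancement: 150% of $356,620 = $534,930
Enhanced fine: $356,620 + $534,930 = $891,550

$891,550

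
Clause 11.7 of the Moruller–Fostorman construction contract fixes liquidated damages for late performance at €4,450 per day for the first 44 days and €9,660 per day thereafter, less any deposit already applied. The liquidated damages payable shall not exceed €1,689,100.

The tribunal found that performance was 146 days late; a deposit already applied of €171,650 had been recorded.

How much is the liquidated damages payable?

First 44 days: 44 × €4,450 = €195,800
Remaining days: (146 − 44) × €9,660 = €985,320
Accrued per-day damages: €195,800 + €985,320 = €1,181,120
Less deposit already applied: €1,181,120 − €171,650 = €1,009,470
Cap at €1,689,100: €1,009,470 is within the cap, no reduction.

€1,009,470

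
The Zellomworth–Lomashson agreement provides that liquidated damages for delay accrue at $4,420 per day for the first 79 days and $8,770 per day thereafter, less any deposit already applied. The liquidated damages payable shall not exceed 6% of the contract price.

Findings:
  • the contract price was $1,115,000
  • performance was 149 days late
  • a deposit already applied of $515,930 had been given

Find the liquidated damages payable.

$66,900

First 79 days: 79 × $4,420 = $349,180
Remaining days: (149 − 79) × $8,770 = $613,900
Accrued per-day damages: $349,180 + $613,900 = $963,080
Less deposit already applied: $963,080 − $515,930 = $447,150
Cap: 6% of $1,115,000 = $66,900
Cap at $66,900: $447,150 exceeds the cap → $66,900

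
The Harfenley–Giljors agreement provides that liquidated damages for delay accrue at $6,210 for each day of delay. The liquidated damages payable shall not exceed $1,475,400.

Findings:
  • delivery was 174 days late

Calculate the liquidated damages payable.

Per-day damages: 174 × $6,210 = $1,080,540
Cap at $1,475,400: $1,080,540 is within the cap, no reduction.

Liquidated damages: $1,080,540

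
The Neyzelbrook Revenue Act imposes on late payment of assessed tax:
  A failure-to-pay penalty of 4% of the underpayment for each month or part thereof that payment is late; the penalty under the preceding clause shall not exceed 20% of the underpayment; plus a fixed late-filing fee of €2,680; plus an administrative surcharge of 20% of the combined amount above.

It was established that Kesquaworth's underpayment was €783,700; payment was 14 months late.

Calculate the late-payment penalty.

€191,304

Accrued rate: 4% × 14 = 56%, capped at 20% → 20%
Failure-to-pay penalty: 20% of €783,700 = €156,740
Penalty before surcharge: €156,740 + €2,680 = €159,420
Administrative surcharge: 20% of €159,420 = €31,884
Total penalty: €159,420 + €31,884 = €191,304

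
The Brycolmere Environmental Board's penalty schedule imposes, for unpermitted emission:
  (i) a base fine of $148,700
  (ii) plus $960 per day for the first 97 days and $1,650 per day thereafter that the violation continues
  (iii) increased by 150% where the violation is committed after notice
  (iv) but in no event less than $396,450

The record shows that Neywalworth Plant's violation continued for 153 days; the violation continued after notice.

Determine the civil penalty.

First 97 days: 97 × $960 = $93,120
Remaining days: (153 − 97) × $1,650 = $92,400
Per-day component: $93,120 + $92,400 = $185,520
Base plus per-day: $148,700 + $185,520 = $334,220
Enhancement: 150% of $334,220 = $501,330
Enhanced fine: $334,220 + $501,330 = $835,550
Minimum $396,450: $835,550 meets the minimum, no increase.

$835,550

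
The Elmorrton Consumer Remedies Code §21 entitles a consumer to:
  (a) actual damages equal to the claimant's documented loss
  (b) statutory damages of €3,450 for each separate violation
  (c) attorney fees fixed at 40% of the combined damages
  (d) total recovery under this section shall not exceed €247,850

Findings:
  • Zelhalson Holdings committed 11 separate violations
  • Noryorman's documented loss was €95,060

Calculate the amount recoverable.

Total recovery: €186,214

Statutory damages: 11 × €3,450 = €37,950
Combined damages: €95,060 + €37,950 = €133,010
Attorney fees: 40% of €133,010 = €53,204
Total before cap: €133,010 + €53,204 = €186,214
Cap at €247,850: €186,214 is within the cap, no reduction.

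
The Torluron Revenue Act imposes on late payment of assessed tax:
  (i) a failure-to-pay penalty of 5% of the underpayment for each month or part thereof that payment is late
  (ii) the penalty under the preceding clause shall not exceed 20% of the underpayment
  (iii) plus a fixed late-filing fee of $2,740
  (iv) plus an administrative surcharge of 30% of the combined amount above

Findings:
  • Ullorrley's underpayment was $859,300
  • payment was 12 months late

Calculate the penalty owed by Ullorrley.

Penalty: $226,980

Accrued rate: 5% × 12 = 60%, capped at 20% → 20%
Failure-to-pay penalty: 20% of $859,300 = $171,860
Penalty before surcharge: $171,860 + $2,740 = $174,600
Administrative surcharge: 30% of $174,600 = $52,380
Total penalty: $174,600 + $52,380 = $226,980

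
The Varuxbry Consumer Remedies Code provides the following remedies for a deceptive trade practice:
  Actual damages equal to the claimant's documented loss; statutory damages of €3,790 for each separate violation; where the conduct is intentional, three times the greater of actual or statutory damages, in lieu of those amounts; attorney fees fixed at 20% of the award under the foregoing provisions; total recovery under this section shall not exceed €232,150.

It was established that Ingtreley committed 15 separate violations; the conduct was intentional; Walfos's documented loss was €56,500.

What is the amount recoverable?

€204,660

Statutory damages: 15 × €3,790 = €56,850
Greater of actual damages (€56,500) or statutory damages (€56,850): €56,850
Trebled: 3 × €56,850 = €170,550
Attorney fees: 20% of €170,550 = €34,110
Total before cap: €170,550 + €34,110 = €204,660
Cap at €232,150: €204,660 is within the cap, no reduction.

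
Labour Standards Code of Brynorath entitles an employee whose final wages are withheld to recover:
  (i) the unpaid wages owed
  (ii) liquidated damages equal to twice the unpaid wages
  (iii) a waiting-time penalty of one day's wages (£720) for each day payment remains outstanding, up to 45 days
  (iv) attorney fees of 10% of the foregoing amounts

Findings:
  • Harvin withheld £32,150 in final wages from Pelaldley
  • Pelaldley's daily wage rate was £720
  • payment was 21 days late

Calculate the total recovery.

Doubled: 2 × £32,150 = £64,300
Penalty days: min(21, 45) = 21
Waiting-time penalty: 21 × £720 = £15,120
Subtotal: £32,150 + £64,300 + £15,120 = £111,570
Attorney fees: 10% of £111,570 = £11,157
Total award: £111,570 + £11,157 = £122,727

£122,727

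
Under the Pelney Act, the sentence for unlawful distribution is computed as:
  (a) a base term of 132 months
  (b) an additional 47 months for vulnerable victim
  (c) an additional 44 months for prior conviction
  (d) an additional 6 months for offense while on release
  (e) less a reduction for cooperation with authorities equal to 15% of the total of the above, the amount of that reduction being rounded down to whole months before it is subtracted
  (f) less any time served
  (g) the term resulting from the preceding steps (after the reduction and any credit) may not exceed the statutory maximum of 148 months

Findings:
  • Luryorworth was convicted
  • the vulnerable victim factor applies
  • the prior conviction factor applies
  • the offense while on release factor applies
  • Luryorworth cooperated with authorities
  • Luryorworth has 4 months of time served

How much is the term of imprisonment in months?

Vulnerable victim enhancement: +47 months
Prior conviction enhancement: +44 months
Offense while on release enhancement: +6 months
Adjusted term: 132 months + 47 months + 44 months + 6 months = 229 months
Cooperation with authorities reduction: 15% of 229 months = 34 months (rounded down)
After reduction: 229 − 34 = 195 months
Less time served: 195 months − 4 months = 191 months
Cap at 148 months: 191 months exceeds the cap → 148 months

148 months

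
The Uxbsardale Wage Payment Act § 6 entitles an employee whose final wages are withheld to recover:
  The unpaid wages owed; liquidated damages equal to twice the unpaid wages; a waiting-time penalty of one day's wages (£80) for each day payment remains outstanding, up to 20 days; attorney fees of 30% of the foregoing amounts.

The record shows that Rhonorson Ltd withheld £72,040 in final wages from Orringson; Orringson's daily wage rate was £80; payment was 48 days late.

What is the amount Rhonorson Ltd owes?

£283,036

Doubled: 2 × £72,040 = £144,080
Penalty days: min(48, 20) = 20
Waiting-time penalty: 20 × £80 = £1,600
Subtotal: £72,040 + £144,080 + £1,600 = £217,720
Attorney fees: 30% of £217,720 = £65,316
Total award: £217,720 + £65,316 = £283,036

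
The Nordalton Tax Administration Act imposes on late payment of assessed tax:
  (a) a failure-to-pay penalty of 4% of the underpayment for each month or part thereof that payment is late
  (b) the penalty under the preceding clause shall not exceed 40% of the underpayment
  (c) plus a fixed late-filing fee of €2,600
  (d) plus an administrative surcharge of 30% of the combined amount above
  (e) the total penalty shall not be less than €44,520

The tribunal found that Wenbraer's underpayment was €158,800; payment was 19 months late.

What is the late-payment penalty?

Accrued rate: 4% × 19 = 76%, capped at 40% → 40%
Failure-to-pay penalty: 40% of €158,800 = €63,520
Penalty before surcharge: €63,520 + €2,600 = €66,120
Administrative surcharge: 30% of €66,120 = €19,836
Total penalty: €66,120 + €19,836 = €85,956
Minimum €44,520: €85,956 meets the minimum, no increase.

€85,956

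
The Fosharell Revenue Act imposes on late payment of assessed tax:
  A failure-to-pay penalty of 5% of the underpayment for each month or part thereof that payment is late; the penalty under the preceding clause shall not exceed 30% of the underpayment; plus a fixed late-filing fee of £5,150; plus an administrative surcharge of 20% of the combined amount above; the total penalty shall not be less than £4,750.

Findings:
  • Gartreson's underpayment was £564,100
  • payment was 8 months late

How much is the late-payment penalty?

Accrued rate: 5% × 8 = 40%, capped at 30% → 30%
Failure-to-pay penalty: 30% of £564,100 = £169,230
Penalty before surcharge: £169,230 + £5,150 = £174,380
Administrative surcharge: 20% of £174,380 = £34,876
Total penalty: £174,380 + £34,876 = £209,256
Minimum £4,750: £209,256 meets the minimum, no increase.

£209,256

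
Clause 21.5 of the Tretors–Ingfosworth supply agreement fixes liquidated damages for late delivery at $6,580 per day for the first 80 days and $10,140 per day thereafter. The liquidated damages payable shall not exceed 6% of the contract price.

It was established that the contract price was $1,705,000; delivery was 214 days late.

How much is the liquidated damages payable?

Liquidated damages: $102,300

First 80 days: 80 × $6,580 = $526,400
Remaining days: (214 − 80) × $10,140 = $1,358,760
Accrued per-day damages: $526,400 + $1,358,760 = $1,885,160
Cap: 6% of $1,705,000 = $102,300
Cap at $102,300: $1,885,160 exceeds the cap → $102,300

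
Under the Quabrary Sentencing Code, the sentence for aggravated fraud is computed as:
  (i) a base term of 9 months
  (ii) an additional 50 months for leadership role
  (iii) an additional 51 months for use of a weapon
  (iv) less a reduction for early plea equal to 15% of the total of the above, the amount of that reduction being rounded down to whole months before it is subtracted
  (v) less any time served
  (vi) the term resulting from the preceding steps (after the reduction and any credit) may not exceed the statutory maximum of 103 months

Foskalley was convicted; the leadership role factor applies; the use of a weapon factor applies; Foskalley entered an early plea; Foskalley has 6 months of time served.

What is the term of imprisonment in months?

88 months

Leadership role enhancement: +50 months
Use of a weapon enhancement: +51 months
Adjusted term: 9 months + 50 months + 51 months = 110 months
Early plea reduction: 15% of 110 months = 16 months (rounded down)
After reduction: 110 − 16 = 94 months
Less time served: 94 months − 6 months = 88 months
Cap at 103 months: 88 months is within the cap, no reduction.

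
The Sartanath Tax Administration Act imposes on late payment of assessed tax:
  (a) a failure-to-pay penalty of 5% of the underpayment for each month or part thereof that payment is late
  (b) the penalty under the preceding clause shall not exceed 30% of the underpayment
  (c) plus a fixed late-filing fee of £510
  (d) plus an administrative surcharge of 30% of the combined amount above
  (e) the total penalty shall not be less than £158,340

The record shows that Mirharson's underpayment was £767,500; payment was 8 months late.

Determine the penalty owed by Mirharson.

£299,988

Accrued rate: 5% × 8 = 40%, capped at 30% → 30%
Failure-to-pay penalty: 30% of £767,500 = £230,250
Penalty before surcharge: £230,250 + £510 = £230,760
Administrative surcharge: 30% of £230,760 = £69,228
Total penalty: £230,760 + £69,228 = £299,988
Minimum £158,340: £299,988 meets the minimum, no increase.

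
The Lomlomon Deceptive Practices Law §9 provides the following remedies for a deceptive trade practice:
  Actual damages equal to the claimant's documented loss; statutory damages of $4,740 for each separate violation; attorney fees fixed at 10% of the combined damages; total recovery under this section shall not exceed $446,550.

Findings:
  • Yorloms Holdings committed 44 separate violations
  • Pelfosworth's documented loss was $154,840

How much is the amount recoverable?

Statutory damages: 44 × $4,740 = $208,560
Combined damages: $154,840 + $208,560 = $363,400
Attorney fees: 10% of $363,400 = $36,340
Total before cap: $363,400 + $36,340 = $399,740
Cap at $446,550: $399,740 is within the cap, no reduction.

$399,740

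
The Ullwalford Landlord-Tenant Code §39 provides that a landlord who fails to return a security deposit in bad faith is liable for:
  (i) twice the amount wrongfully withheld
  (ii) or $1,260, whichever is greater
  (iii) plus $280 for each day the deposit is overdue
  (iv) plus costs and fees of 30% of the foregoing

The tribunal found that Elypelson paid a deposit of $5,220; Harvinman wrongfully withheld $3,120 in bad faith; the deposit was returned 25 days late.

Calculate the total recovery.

Doubled: 2 × $3,120 = $6,240
Minimum $1,260: $6,240 meets the minimum, no increase.
Late-return penalty: 25 × $280 = $7,000
Damages plus late penalty: $6,240 + $7,000 = $13,240
Costs and fees: 30% of $13,240 = $3,972
Total recovery: $13,240 + $3,972 = $17,212

$17,212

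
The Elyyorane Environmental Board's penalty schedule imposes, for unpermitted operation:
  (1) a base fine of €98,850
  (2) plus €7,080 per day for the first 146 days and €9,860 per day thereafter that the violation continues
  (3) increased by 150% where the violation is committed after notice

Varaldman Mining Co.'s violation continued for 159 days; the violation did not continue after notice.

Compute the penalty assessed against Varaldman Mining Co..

First 146 days: 146 × €7,080 = €1,033,680
Remaining days: (159 − 146) × €9,860 = €128,180
Per-day component: €1,033,680 + €128,180 = €1,161,860
Base plus per-day: €98,850 + €1,161,860 = €1,260,710
The violation did not continue after notice: no 150% increase.

€1,260,710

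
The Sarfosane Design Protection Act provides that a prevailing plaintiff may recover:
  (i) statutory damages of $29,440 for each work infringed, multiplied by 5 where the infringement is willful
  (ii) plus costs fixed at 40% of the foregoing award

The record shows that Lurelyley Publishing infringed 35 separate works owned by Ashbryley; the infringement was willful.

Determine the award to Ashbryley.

$7,212,800

Statutory damages: 35 × $29,440 = $1,030,400
Multiplied by 5: 5 × $1,030,400 = $5,152,000
Costs: 40% of $5,152,000 = $2,060,800
Award plus costs: $5,152,000 + $2,060,800 = $7,212,800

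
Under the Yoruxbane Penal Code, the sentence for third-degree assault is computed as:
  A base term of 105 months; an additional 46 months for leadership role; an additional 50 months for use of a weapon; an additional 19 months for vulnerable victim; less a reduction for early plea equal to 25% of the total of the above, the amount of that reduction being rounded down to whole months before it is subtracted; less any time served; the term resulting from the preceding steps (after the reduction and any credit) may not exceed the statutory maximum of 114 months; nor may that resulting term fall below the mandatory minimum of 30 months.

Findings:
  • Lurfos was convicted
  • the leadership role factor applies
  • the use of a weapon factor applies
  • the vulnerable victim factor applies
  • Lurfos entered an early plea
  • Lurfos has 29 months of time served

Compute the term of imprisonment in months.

114 months

Leadership role enhancement: +46 months
Use of a weapon enhancement: +50 months
Vulnerable victim enhancement: +19 months
Adjusted term: 105 months + 46 months + 50 months + 19 months = 220 months
Early plea reduction: 25% of 220 months = 55 months (rounded down)
After reduction: 220 − 55 = 165 months
Less time served: 165 months − 29 months = 136 months
Cap at 114 months: 136 months exceeds the cap → 114 months
Minimum 30 months: 114 months meets the minimum, no increase.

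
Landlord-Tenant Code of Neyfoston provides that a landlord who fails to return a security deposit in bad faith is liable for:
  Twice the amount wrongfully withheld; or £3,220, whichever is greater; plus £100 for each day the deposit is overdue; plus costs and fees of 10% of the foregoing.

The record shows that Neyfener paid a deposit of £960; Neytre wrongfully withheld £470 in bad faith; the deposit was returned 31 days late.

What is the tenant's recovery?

Doubled: 2 × £470 = £940
Minimum £3,220: £940 is below the minimum → £3,220
Late-return penalty: 31 × £100 = £3,100
Damages plus late penalty: £3,220 + £3,100 = £6,320
Costs and fees: 10% of £6,320 = £632
Total recovery: £6,320 + £632 = £6,952

£6,952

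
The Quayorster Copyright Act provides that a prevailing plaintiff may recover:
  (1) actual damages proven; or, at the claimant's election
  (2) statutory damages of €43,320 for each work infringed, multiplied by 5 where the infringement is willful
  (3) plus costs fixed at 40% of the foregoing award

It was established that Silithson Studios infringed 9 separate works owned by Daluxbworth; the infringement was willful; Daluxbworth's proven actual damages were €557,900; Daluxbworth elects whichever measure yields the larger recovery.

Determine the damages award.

Statutory damages: 9 × €43,320 = €389,880
Multiplied by 5: 5 × €389,880 = €1,949,400
Greater of actual damages (€557,900) or enhanced statutory damages (€1,949,400): €1,949,400
Costs: 40% of €1,949,400 = €779,760
Award plus costs: €1,949,400 + €779,760 = €2,729,160

€2,729,160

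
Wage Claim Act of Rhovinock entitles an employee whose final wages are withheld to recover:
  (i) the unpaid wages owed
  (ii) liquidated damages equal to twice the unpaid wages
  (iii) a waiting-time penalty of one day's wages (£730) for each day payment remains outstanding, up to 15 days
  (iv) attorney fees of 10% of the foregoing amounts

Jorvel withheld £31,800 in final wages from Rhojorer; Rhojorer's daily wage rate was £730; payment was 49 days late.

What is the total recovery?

£116,985

Doubled: 2 × £31,800 = £63,600
Penalty days: min(49, 15) = 15
Waiting-time penalty: 15 × £730 = £10,950
Subtotal: £31,800 + £63,600 + £10,950 = £106,350
Attorney fees: 10% of £106,350 = £10,635
Total award: £106,350 + £10,635 = £116,985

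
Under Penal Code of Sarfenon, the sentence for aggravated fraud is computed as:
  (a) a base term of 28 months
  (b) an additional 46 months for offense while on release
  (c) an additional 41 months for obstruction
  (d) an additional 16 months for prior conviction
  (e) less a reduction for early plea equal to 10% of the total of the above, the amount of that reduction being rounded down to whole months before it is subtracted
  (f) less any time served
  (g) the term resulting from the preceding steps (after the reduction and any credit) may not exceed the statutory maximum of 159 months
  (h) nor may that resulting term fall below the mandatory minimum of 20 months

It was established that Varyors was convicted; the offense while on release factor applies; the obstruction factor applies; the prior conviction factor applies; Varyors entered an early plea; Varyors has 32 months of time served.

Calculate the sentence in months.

86 months

Offense while on release enhancement: +46 months
Obstruction enhancement: +41 months
Prior conviction enhancement: +16 months
Adjusted term: 28 months + 46 months + 41 months + 16 months = 131 months
Early plea reduction: 10% of 131 months = 13 months (rounded down)
After reduction: 131 − 13 = 118 months
Less time served: 118 months − 32 months = 86 months
Cap at 159 months: 86 months is within the cap, no reduction.
Minimum 20 months: 86 months meets the minimum, no increase.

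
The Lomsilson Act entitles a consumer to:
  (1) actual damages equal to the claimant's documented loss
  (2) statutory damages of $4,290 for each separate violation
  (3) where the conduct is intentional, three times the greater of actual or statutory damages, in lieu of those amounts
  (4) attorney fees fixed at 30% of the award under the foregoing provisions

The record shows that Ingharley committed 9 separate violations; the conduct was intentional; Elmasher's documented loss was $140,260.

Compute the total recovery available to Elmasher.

Statutory damages: 9 × $4,290 = $38,610
Greater of actual damages ($140,260) or statutory damages ($38,610): $140,260
Trebled: 3 × $140,260 = $420,780
Attorney fees: 30% of $420,780 = $126,234
Total recovery: $420,780 + $126,234 = $547,014

$547,014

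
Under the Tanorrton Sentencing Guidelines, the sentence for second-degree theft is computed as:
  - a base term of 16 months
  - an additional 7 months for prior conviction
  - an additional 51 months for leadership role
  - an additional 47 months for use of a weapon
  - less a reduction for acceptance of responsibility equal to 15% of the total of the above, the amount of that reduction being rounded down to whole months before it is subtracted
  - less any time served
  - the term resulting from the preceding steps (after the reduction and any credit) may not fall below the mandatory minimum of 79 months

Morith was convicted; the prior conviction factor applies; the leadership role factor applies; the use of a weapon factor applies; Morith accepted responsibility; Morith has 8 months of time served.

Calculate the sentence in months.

95 months

Prior conviction enhancement: +7 months
Leadership role enhancement: +51 months
Use of a weapon enhancement: +47 months
Adjusted term: 16 months + 7 months + 51 months + 47 months = 121 months
Acceptance of responsibility reduction: 15% of 121 months = 18 months (rounded down)
After reduction: 121 − 18 = 103 months
Less time served: 103 months − 8 months = 95 months
Minimum 79 months: 95 months meets the minimum, no increase.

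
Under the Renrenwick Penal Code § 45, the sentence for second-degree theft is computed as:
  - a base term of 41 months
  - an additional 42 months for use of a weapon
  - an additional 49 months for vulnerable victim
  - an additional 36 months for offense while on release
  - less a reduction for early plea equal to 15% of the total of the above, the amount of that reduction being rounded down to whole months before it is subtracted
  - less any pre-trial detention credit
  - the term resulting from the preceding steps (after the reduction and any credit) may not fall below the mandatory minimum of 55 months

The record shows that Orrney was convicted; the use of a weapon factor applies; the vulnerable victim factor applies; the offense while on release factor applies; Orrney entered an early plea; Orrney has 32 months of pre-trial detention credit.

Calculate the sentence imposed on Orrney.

111 months

Use of a weapon enhancement: +42 months
Vulnerable victim enhancement: +49 months
Offense while on release enhancement: +36 months
Adjusted term: 41 months + 42 months + 49 months + 36 months = 168 months
Early plea reduction: 15% of 168 months = 25 months (rounded down)
After reduction: 168 − 25 = 143 months
Less pre-trial detention credit: 143 months − 32 months = 111 months
Minimum 55 months: 111 months meets the minimum, no increase.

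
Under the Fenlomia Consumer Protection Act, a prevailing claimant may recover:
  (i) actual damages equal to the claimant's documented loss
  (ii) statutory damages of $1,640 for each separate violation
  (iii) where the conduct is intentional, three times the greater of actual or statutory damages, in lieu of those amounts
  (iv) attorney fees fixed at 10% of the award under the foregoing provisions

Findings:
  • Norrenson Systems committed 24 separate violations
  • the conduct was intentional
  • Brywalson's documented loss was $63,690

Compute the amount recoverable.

Statutory damages: 24 × $1,640 = $39,360
Greater of actual damages ($63,690) or statutory damages ($39,360): $63,690
Trebled: 3 × $63,690 = $191,070
Attorney fees: 10% of $191,070 = $19,107
Total recovery: $191,070 + $19,107 = $210,177

$210,177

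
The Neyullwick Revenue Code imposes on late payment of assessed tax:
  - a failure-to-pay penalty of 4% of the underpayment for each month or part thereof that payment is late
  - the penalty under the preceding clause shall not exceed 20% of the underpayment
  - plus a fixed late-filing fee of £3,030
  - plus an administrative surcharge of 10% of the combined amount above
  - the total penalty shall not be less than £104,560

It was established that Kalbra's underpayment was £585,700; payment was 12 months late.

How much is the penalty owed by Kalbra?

£132,187

Accrued rate: 4% × 12 = 48%, capped at 20% → 20%
Failure-to-pay penalty: 20% of £585,700 = £117,140
Penalty before surcharge: £117,140 + £3,030 = £120,170
Administrative surcharge: 10% of £120,170 = £12,017
Total penalty: £120,170 + £12,017 = £132,187
Minimum £104,560: £132,187 meets the minimum, no increase.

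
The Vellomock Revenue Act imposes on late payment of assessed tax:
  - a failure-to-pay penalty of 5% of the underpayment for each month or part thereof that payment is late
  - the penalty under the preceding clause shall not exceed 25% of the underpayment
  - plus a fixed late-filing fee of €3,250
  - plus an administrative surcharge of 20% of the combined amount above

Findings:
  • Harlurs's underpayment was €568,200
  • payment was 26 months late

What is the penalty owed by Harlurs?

€174,360

Accrued rate: 5% × 26 = 130%, capped at 25% → 25%
Failure-to-pay penalty: 25% of €568,200 = €142,050
Penalty before surcharge: €142,050 + €3,250 = €145,300
Administrative surcharge: 20% of €145,300 = €29,060
Total penalty: €145,300 + €29,060 = €174,360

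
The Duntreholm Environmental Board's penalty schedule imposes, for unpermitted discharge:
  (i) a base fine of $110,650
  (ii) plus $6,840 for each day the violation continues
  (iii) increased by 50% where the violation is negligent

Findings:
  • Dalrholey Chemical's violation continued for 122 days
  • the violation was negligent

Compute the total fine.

$1,417,695

Per-day component: 122 × $6,840 = $834,480
Base plus per-day: $110,650 + $834,480 = $945,130
Enhancement: 50% of $945,130 = $472,565
Enhanced fine: $945,130 + $472,565 = $1,417,695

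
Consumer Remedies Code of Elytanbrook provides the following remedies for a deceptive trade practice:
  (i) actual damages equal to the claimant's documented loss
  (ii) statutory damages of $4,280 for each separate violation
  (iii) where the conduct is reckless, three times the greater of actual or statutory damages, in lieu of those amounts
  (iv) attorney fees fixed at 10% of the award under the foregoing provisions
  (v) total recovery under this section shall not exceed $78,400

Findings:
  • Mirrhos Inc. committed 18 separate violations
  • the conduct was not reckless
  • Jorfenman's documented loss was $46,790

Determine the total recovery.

$78,400

Statutory damages: 18 × $4,280 = $77,040
Conduct not reckless: the in-lieu enhancement does not apply.
Actual plus statutory damages: $46,790 + $77,040 = $123,830
Attorney fees: 10% of $123,830 = $12,383
Total before cap: $123,830 + $12,383 = $136,213
Cap at $78,400: $136,213 exceeds the cap → $78,400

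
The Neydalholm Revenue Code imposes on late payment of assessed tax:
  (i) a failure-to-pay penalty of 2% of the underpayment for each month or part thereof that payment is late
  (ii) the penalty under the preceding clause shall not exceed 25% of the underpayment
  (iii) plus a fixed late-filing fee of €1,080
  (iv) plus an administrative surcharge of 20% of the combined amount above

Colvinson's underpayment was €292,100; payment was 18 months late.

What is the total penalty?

€88,926

Accrued rate: 2% × 18 = 36%, capped at 25% → 25%
Failure-to-pay penalty: 25% of €292,100 = €73,025
Penalty before surcharge: €73,025 + €1,080 = €74,105
Administrative surcharge: 20% of €74,105 = €14,821
Total penalty: €74,105 + €14,821 = €88,926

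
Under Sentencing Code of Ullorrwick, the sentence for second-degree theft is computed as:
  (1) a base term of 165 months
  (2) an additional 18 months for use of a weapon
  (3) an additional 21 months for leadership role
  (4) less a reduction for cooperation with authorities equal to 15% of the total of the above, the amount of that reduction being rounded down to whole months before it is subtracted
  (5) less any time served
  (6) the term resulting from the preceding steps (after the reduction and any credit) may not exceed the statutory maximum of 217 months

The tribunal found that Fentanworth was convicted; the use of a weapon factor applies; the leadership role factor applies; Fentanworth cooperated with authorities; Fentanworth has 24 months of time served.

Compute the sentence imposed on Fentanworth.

Use of a weapon enhancement: +18 months
Leadership role enhancement: +21 months
Adjusted term: 165 months + 18 months + 21 months = 204 months
Cooperation with authorities reduction: 15% of 204 months = 30 months (rounded down)
After reduction: 204 − 30 = 174 months
Less time served: 174 months − 24 months = 150 months
Cap at 217 months: 150 months is within the cap, no reduction.

150 months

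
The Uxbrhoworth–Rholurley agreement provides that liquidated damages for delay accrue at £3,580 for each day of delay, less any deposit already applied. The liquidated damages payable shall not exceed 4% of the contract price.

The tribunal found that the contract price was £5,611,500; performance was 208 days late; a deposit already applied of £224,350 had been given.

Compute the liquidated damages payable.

£224,460

Per-day damages: 208 × £3,580 = £744,640
Less deposit already applied: £744,640 − £224,350 = £520,290
Cap: 4% of £5,611,500 = £224,460
Cap at £224,460: £520,290 exceeds the cap → £224,460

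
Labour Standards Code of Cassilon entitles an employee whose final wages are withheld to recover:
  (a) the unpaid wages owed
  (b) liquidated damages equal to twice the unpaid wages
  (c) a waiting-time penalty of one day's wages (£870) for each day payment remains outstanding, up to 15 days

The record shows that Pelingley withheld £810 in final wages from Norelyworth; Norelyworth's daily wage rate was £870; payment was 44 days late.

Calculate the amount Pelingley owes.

Doubled: 2 × £810 = £1,620
Penalty days: min(44, 15) = 15
Waiting-time penalty: 15 × £870 = £13,050
Total award: £810 + £1,620 + £13,050 = £15,480

£15,480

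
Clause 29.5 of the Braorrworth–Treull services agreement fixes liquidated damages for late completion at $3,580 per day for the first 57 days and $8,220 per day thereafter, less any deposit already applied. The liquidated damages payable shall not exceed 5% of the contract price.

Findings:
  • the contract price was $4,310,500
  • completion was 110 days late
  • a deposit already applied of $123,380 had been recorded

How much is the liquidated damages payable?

$215,525

First 57 days: 57 × $3,580 = $204,060
Remaining days: (110 − 57) × $8,220 = $435,660
Accrued per-day damages: $204,060 + $435,660 = $639,720
Less deposit already applied: $639,720 − $123,380 = $516,340
Cap: 5% of $4,310,500 = $215,525
Cap at $215,525: $516,340 exceeds the cap → $215,525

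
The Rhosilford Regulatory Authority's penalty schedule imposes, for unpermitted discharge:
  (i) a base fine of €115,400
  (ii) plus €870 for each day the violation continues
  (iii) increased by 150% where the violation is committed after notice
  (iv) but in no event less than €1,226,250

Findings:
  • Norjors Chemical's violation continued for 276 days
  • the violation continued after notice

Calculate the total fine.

€1,226,250

Per-day component: 276 × €870 = €240,120
Base plus per-day: €115,400 + €240,120 = €355,520
Enhancement: 150% of €355,520 = €533,280
Enhanced fine: €355,520 + €533,280 = €888,800
Minimum €1,226,250: €888,800 is below the minimum → €1,226,250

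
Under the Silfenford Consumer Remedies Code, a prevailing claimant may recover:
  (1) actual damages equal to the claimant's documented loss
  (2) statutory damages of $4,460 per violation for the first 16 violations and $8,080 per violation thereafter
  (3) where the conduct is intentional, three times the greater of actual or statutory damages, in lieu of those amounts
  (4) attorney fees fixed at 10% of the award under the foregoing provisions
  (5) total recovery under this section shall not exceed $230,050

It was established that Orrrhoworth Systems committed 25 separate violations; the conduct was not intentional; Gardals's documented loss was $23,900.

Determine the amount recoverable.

$184,778

First 16 violations: 16 × $4,460 = $71,360
Remaining violations: (25 − 16) × $8,080 = $72,720
Statutory damages: $71,360 + $72,720 = $144,080
Conduct not intentional: the in-lieu enhancement does not apply.
Actual plus statutory damages: $23,900 + $144,080 = $167,980
Attorney fees: 10% of $167,980 = $16,798
Total before cap: $167,980 + $16,798 = $184,778
Cap at $230,050: $184,778 is within the cap, no reduction.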